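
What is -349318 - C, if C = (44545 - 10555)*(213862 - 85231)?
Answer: -4372517008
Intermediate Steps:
C = 4372167690 (C = 33990*128631 = 4372167690)
-349318 - C = -349318 - 1*4372167690 = -349318 - 4372167690 = -4372517008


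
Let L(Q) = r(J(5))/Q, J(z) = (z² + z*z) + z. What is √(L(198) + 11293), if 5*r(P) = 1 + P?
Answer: √307453465/165 ≈ 106.27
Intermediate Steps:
J(z) = z + 2*z² (J(z) = (z² + z²) + z = 2*z² + z = z + 2*z²)
r(P) = ⅕ + P/5 (r(P) = (1 + P)/5 = ⅕ + P/5)
L(Q) = 56/(5*Q) (L(Q) = (⅕ + (5*(1 + 2*5))/5)/Q = (⅕ + (5*(1 + 10))/5)/Q = (⅕ + (5*11)/5)/Q = (⅕ + (⅕)*55)/Q = (⅕ + 11)/Q = 56/(5*Q))
√(L(198) + 11293) = √((56/5)/198 + 11293) = √((56/5)*(1/198) + 11293) = √(28/495 + 11293) = √(5590063/495) = √307453465/165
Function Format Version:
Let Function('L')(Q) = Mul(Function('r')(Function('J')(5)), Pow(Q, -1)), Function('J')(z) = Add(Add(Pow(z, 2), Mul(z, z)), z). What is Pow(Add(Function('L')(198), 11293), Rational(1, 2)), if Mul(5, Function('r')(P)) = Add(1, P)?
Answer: Mul(Rational(1, 165), Pow(307453465, Rational(1, 2))) ≈ 106.27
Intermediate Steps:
Function('J')(z) = Add(z, Mul(2, Pow(z, 2))) (Function('J')(z) = Add(Add(Pow(z, 2), Pow(z, 2)), z) = Add(Mul(2, Pow(z, 2)), z) = Add(z, Mul(2, Pow(z, 2))))
Function('r')(P) = Add(Rational(1, 5), Mul(Rational(1, 5), P)) (Function('r')(P) = Mul(Rational(1, 5), Add(1, P)) = Add(Rational(1, 5), Mul(Rational(1, 5), P)))
Function('L')(Q) = Mul(Rational(56, 5), Pow(Q, -1)) (Function('L')(Q) = Mul(Add(Rational(1, 5), Mul(Rational(1, 5), Mul(5, Add(1, Mul(2, 5))))), Pow(Q, -1)) = Mul(Add(Rational(1, 5), Mul(Rational(1, 5), Mul(5, Add(1, 10)))), Pow(Q, -1)) = Mul(Add(Rational(1, 5), Mul(Rational(1, 5), Mul(5, 11))), Pow(Q, -1)) = Mul(Add(Rational(1, 5), Mul(Rational(1, 5), 55)), Pow(Q, -1)) = Mul(Add(Rational(1, 5), 11), Pow(Q, -1)) = Mul(Rational(56, 5), Pow(Q, -1)))
Pow(Add(Function('L')(198), 11293), Rational(1, 2)) = Pow(Add(Mul(Rational(56, 5), Pow(198, -1)), 11293), Rational(1, 2)) = Pow(Add(Mul(Rational(56, 5), Rational(1, 198)), 11293), Rational(1, 2)) = Pow(Add(Rational(28, 495), 11293), Rational(1, 2)) = Pow(Rational(5590063, 495), Rational(1, 2)) = Mul(Rational(1, 165), Pow(307453465, Rational(1, 2)))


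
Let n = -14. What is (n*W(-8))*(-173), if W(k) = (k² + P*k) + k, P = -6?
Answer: 251888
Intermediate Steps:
W(k) = k² - 5*k (W(k) = (k² - 6*k) + k = k² - 5*k)
(n*W(-8))*(-173) = -(-112)*(-5 - 8)*(-173) = -(-112)*(-13)*(-173) = -14*104*(-173) = -1456*(-173) = 251888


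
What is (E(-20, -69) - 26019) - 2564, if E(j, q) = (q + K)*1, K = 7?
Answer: -28645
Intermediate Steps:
E(j, q) = 7 + q (E(j, q) = (q + 7)*1 = (7 + q)*1 = 7 + q)
(E(-20, -69) - 26019) - 2564 = ((7 - 69) - 26019) - 2564 = (-62 - 26019) - 2564 = -26081 - 2564 = -28645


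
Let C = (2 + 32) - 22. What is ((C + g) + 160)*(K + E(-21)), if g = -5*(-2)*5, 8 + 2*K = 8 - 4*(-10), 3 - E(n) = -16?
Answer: 8658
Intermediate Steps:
E(n) = 19 (E(n) = 3 - 1*(-16) = 3 + 16 = 19)
C = 12 (C = 34 - 22 = 12)
K = 20 (K = -4 + (8 - 4*(-10))/2 = -4 + (8 + 40)/2 = -4 + (1/2)*48 = -4 + 24 = 20)
g = 50 (g = 10*5 = 50)
((C + g) + 160)*(K + E(-21)) = ((12 + 50) + 160)*(20 + 19) = (62 + 160)*39 = 222*39 = 8658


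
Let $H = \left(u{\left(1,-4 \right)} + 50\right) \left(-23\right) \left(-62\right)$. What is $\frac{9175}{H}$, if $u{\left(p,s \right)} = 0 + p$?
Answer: $\frac{9175}{72726} \approx 0.12616$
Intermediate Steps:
$u{\left(p,s \right)} = p$
$H = 72726$ ($H = \left(1 + 50\right) \left(-23\right) \left(-62\right) = 51 \left(-23\right) \left(-62\right) = \left(-1173\right) \left(-62\right) = 72726$)
$\frac{9175}{H} = \frac{9175}{72726}$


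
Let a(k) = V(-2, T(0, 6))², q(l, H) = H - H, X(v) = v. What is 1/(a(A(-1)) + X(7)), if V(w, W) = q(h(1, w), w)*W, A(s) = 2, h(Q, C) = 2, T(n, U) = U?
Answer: ⅐ ≈ 0.14286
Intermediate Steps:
q(l, H) = 0
V(w, W) = 0 (V(w, W) = 0*W = 0)
a(k) = 0 (a(k) = 0² = 0)
1/(a(A(-1)) + X(7)) = 1/(0 + 7) = 1/7 = ⅐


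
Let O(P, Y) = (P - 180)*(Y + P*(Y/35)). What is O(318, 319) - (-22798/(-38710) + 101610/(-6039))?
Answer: 5766443060479/12987205 ≈ 4.4401e+5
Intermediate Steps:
O(P, Y) = (-180 + P)*(Y + P*Y/35) (O(P, Y) = (-180 + P)*(Y + P*(Y*(1/35))) = (-180 + P)*(Y + P*(Y/35)) = (-180 + P)*(Y + P*Y/35))
O(318, 319) - (-22798/(-38710) + 101610/(-6039)) = (1/35)*319*(-6300 + 318² - 145*318) - (-22798/(-38710) + 101610/(-6039)) = (1/35)*319*(-6300 + 101124 - 46110) - (-22798*(-1/38710) + 101610*(-1/6039)) = (1/35)*319*48714 - (11399/19355 - 11290/671) = 15539766/35 - 1*(-210869221/12987205) = 15539766/35 + 210869221/12987205 = 5766443060479/12987205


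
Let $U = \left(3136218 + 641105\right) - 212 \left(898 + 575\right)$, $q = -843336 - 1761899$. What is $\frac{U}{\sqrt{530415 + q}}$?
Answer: $- \frac{3465047 i \sqrt{518705}}{1037410} \approx - 2405.6 i$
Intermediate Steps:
$q = -2605235$ ($q = -843336 - 1761899 = -2605235$)
$U = 3465047$ ($U = 3777323 - 312276 = 3465047$)
$\frac{U}{\sqrt{530415 + q}} = \frac{3465047}{\sqrt{530415 - 2605235}} = \frac{3465047}{\sqrt{-2074820}} = \frac{3465047}{2 i \sqrt{518705}} = 3465047 \left(- \frac{i \sqrt{518705}}{1037410}\right) = - \frac{3465047 i \sqrt{518705}}{1037410}$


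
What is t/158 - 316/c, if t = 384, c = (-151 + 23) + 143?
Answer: -22084/1185 ≈ -18.636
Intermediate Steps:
c = 15 (c = -128 + 143 = 15)
t/158 - 316/c = 384/158 - 316/15 = 384*(1/158) - 316*1/15 = 192/79 - 316/15 = -22084/1185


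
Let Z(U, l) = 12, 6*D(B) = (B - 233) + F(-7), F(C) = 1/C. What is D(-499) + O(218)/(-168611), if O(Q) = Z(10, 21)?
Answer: -864131879/7081662 ≈ -122.02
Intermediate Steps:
D(B) = -272/7 + B/6 (D(B) = ((B - 233) + 1/(-7))/6 = ((-233 + B) - 1/7)/6 = (-1632/7 + B)/6 = -272/7 + B/6)
O(Q) = 12
D(-499) + O(218)/(-168611) = (-272/7 + (1/6)*(-499)) + 12/(-168611) = (-272/7 - 499/6) + 12*(-1/168611) = -5125/42 - 12/168611 = -864131879/7081662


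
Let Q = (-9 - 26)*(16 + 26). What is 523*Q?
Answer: -768810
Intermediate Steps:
Q = -1470 (Q = -35*42 = -1470)
523*Q = 523*(-1470) = -768810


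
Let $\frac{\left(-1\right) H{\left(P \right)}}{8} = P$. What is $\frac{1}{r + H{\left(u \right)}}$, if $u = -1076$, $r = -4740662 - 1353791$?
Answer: $- \frac{1}{6085845} \approx -1.6432 \cdot 10^{-7}$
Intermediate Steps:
$r = -6094453$
$H{\left(P \right)} = - 8 P$
$\frac{1}{r + H{\left(u \right)}} = \frac{1}{-6094453 - -8608} = \frac{1}{-6094453 + 8608} = \frac{1}{-6085845} = - \frac{1}{6085845}$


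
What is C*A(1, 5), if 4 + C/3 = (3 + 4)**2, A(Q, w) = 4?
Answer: 540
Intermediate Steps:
C = 135 (C = -12 + 3*(3 + 4)**2 = -12 + 3*7**2 = -12 + 3*49 = -12 + 147 = 135)
C*A(1, 5) = 135*4 = 540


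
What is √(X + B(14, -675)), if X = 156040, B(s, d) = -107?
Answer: √155933 ≈ 394.88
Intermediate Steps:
√(X + B(14, -675)) = √(156040 - 107) = √155933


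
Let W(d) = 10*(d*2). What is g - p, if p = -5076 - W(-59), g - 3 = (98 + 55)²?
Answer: 27308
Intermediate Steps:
W(d) = 20*d (W(d) = 10*(2*d) = 20*d)
g = 23412 (g = 3 + (98 + 55)² = 3 + 153² = 3 + 23409 = 23412)
p = -3896 (p = -5076 - 20*(-59) = -5076 - 1*(-1180) = -5076 + 1180 = -3896)
g - p = 23412 - 1*(-3896) = 23412 + 3896 = 27308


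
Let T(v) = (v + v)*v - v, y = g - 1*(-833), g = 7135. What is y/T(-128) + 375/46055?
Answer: 2370639/9468908 ≈ 0.25036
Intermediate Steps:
y = 7968 (y = 7135 - 1*(-833) = 7135 + 833 = 7968)
T(v) = -v + 2*v**2 (T(v) = (2*v)*v - v = 2*v**2 - v = -v + 2*v**2)
y/T(-128) + 375/46055 = 7968/((-128*(-1 + 2*(-128)))) + 375/46055 = 7968/((-128*(-1 - 256))) + 375*(1/46055) = 7968/((-128*(-257))) + 75/9211 = 7968/32896 + 75/9211 = 7968*(1/32896) + 75/9211 = 249/1028 + 75/9211 = 2370639/9468908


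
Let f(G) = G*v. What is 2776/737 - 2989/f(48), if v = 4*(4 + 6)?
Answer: 3127027/1415040 ≈ 2.2099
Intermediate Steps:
v = 40 (v = 4*10 = 40)
f(G) = 40*G (f(G) = G*40 = 40*G)
2776/737 - 2989/f(48) = 2776/737 - 2989/(40*48) = 2776*(1/737) - 2989/1920 = 2776/737 - 2989*1/1920 = 2776/737 - 2989/1920 = 3127027/1415040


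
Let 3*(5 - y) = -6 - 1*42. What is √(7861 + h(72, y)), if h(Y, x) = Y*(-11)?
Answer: √7069 ≈ 84.077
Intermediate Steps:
y = 21 (y = 5 - (-6 - 1*42)/3 = 5 - (-6 - 42)/3 = 5 - ⅓*(-48) = 5 + 16 = 21)
h(Y, x) = -11*Y
√(7861 + h(72, y)) = √(7861 - 11*72) = √(7861 - 792) = √7069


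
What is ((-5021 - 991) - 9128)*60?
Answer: -908400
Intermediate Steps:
((-5021 - 991) - 9128)*60 = (-6012 - 9128)*60 = -15140*60 = -908400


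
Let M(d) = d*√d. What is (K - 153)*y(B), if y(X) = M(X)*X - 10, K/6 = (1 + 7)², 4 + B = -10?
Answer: -2310 + 45276*I*√14 ≈ -2310.0 + 1.6941e+5*I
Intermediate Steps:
B = -14 (B = -4 - 10 = -14)
M(d) = d^(3/2)
K = 384 (K = 6*(1 + 7)² = 6*8² = 6*64 = 384)
y(X) = -10 + X^(5/2) (y(X) = X^(3/2)*X - 10 = X^(5/2) - 10 = -10 + X^(5/2))
(K - 153)*y(B) = (384 - 153)*(-10 + (-14)^(5/2)) = 231*(-10 + 196*I*√14) = -2310 + 45276*I*√14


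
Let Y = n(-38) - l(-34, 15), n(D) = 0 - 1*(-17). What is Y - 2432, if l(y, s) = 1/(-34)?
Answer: -82109/34 ≈ -2415.0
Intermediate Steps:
n(D) = 17 (n(D) = 0 + 17 = 17)
l(y, s) = -1/34
Y = 579/34 (Y = 17 - 1*(-1/34) = 17 + 1/34 = 579/34 ≈ 17.029)
Y - 2432 = 579/34 - 2432 = -82109/34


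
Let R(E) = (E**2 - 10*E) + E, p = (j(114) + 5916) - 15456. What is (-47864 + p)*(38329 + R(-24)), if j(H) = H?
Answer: -2241242090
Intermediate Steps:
p = -9426 (p = (114 + 5916) - 15456 = 6030 - 15456 = -9426)
R(E) = E**2 - 9*E
(-47864 + p)*(38329 + R(-24)) = (-47864 - 9426)*(38329 - 24*(-9 - 24)) = -57290*(38329 - 24*(-33)) = -57290*(38329 + 792) = -57290*39121 = -2241242090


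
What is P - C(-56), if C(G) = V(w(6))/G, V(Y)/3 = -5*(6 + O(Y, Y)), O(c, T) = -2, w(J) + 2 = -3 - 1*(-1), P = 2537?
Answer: 35503/14 ≈ 2535.9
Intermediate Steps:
w(J) = -4 (w(J) = -2 + (-3 - 1*(-1)) = -2 + (-3 + 1) = -2 - 2 = -4)
V(Y) = -60 (V(Y) = 3*(-5*(6 - 2)) = 3*(-5*4) = 3*(-20) = -60)
C(G) = -60/G
P - C(-56) = 2537 - (-60)/(-56) = 2537 - (-60)*(-1)/56 = 2537 - 1*15/14 = 2537 - 15/14 = 35503/14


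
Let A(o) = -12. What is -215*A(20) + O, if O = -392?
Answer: 2188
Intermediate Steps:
-215*A(20) + O = -215*(-12) - 392 = 2580 - 392 = 2188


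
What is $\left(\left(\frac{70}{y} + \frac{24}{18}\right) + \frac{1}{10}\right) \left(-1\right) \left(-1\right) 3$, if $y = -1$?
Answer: $- \frac{2057}{10} \approx -205.7$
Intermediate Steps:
$\left(\left(\frac{70}{y} + \frac{24}{18}\right) + \frac{1}{10}\right) \left(-1\right) \left(-1\right) 3 = \left(\left(\frac{70}{-1} + \frac{24}{18}\right) + \frac{1}{10}\right) \left(-1\right) \left(-1\right) 3 = \left(\left(70 \left(-1\right) + 24 \cdot \frac{1}{18}\right) + \frac{1}{10}\right) 1 \cdot 3 = \left(\left(-70 + \frac{4}{3}\right) + \frac{1}{10}\right) 3 = \left(- \frac{206}{3} + \frac{1}{10}\right) 3 = \left(- \frac{2057}{30}\right) 3 = - \frac{2057}{10}$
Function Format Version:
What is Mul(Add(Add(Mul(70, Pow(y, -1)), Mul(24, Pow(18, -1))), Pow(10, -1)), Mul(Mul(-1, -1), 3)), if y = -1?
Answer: Rational(-2057, 10) ≈ -205.70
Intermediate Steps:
Mul(Add(Add(Mul(70, Pow(y, -1)), Mul(24, Pow(18, -1))), Pow(10, -1)), Mul(Mul(-1, -1), 3)) = Mul(Add(Add(Mul(70, Pow(-1, -1)), Mul(24, Pow(18, -1))), Pow(10, -1)), Mul(Mul(-1, -1), 3)) = Mul(Add(Add(Mul(70, -1), Mul(24, Rational(1, 18))), Rational(1, 10)), Mul(1, 3)) = Mul(Add(Add(-70, Rational(4, 3)), Rational(1, 10)), 3) = Mul(Add(Rational(-206, 3), Rational(1, 10)), 3) = Mul(Rational(-2057, 30), 3) = Rational(-2057, 10)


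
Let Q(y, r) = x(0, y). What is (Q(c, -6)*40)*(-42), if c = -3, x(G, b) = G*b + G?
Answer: 0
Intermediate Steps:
x(G, b) = G + G*b
Q(y, r) = 0 (Q(y, r) = 0*(1 + y) = 0)
(Q(c, -6)*40)*(-42) = (0*40)*(-42) = 0*(-42) = 0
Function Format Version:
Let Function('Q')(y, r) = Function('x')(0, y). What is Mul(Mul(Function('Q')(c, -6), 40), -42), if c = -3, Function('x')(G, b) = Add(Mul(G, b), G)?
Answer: 0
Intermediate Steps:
Function('x')(G, b) = Add(G, Mul(G, b))
Function('Q')(y, r) = 0 (Function('Q')(y, r) = Mul(0, Add(1, y)) = 0)
Mul(Mul(Function('Q')(c, -6), 40), -42) = Mul(Mul(0, 40), -42) = Mul(0, -42) = 0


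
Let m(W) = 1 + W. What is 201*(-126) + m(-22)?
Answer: -25347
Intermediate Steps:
201*(-126) + m(-22) = 201*(-126) + (1 - 22) = -25326 - 21 = -25347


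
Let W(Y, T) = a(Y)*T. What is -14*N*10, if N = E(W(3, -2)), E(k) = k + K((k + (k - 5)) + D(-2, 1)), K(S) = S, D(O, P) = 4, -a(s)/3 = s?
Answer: -7420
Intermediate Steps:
a(s) = -3*s
W(Y, T) = -3*T*Y (W(Y, T) = (-3*Y)*T = -3*T*Y)
E(k) = -1 + 3*k (E(k) = k + ((k + (k - 5)) + 4) = k + ((k + (-5 + k)) + 4) = k + ((-5 + 2*k) + 4) = k + (-1 + 2*k) = -1 + 3*k)
N = 53 (N = -1 + 3*(-3*(-2)*3) = -1 + 3*18 = -1 + 54 = 53)
-14*N*10 = -14*53*10 = -742*10 = -7420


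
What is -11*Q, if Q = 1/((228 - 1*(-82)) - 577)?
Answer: 11/267 ≈ 0.041198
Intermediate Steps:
Q = -1/267 (Q = 1/((228 + 82) - 577) = 1/(310 - 577) = 1/(-267) = -1/267 ≈ -0.0037453)
-11*Q = -11*(-1/267) = 11/267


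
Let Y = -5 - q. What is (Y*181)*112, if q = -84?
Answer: 1601488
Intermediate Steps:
Y = 79 (Y = -5 - 1*(-84) = -5 + 84 = 79)
(Y*181)*112 = (79*181)*112 = 14299*112 = 1601488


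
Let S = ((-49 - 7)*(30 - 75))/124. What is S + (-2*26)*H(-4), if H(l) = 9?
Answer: -13878/31 ≈ -447.68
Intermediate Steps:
S = 630/31 (S = -56*(-45)*(1/124) = 2520*(1/124) = 630/31 ≈ 20.323)
S + (-2*26)*H(-4) = 630/31 - 2*26*9 = 630/31 - 52*9 = 630/31 - 468 = -13878/31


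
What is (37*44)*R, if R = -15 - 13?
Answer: -45584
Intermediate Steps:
R = -28
(37*44)*R = (37*44)*(-28) = 1628*(-28) = -45584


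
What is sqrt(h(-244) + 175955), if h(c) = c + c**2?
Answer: sqrt(235247) ≈ 485.02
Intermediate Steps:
sqrt(h(-244) + 175955) = sqrt(-244*(1 - 244) + 175955) = sqrt(-244*(-243) + 175955) = sqrt(59292 + 175955) = sqrt(235247)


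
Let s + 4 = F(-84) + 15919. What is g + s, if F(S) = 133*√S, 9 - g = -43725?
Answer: 59649 + 266*I*√21 ≈ 59649.0 + 1219.0*I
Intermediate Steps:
g = 43734 (g = 9 - 1*(-43725) = 9 + 43725 = 43734)
s = 15915 + 266*I*√21 (s = -4 + (133*√(-84) + 15919) = -4 + (133*(2*I*√21) + 15919) = -4 + (266*I*√21 + 15919) = -4 + (15919 + 266*I*√21) = 15915 + 266*I*√21 ≈ 15915.0 + 1219.0*I)
g + s = 43734 + (15915 + 266*I*√21) = 59649 + 266*I*√21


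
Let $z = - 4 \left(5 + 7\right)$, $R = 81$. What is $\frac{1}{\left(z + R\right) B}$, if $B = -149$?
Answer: $- \frac{1}{4917} \approx -0.00020338$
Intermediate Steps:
$z = -48$ ($z = \left(-4\right) 12 = -48$)
$\frac{1}{\left(z + R\right) B} = \frac{1}{\left(-48 + 81\right) \left(-149\right)} = \frac{1}{33 \left(-149\right)} = \frac{1}{-4917} = - \frac{1}{4917}$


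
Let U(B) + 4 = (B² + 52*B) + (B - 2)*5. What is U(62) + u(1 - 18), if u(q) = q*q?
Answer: 7653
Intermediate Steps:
u(q) = q²
U(B) = -14 + B² + 57*B (U(B) = -4 + ((B² + 52*B) + (B - 2)*5) = -4 + ((B² + 52*B) + (-2 + B)*5) = -4 + ((B² + 52*B) + (-10 + 5*B)) = -4 + (-10 + B² + 57*B) = -14 + B² + 57*B)
U(62) + u(1 - 18) = (-14 + 62² + 57*62) + (1 - 18)² = (-14 + 3844 + 3534) + (-17)² = 7364 + 289 = 7653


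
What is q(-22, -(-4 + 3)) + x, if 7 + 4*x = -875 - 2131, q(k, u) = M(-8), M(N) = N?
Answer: -3045/4 ≈ -761.25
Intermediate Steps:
q(k, u) = -8
x = -3013/4 (x = -7/4 + (-875 - 2131)/4 = -7/4 + (1/4)*(-3006) = -7/4 - 1503/2 = -3013/4 ≈ -753.25)
q(-22, -(-4 + 3)) + x = -8 - 3013/4 = -3045/4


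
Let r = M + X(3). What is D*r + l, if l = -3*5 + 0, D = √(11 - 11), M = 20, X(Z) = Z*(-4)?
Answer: -15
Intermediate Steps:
X(Z) = -4*Z
D = 0 (D = √0 = 0)
l = -15 (l = -15 + 0 = -15)
r = 8 (r = 20 - 4*3 = 20 - 12 = 8)
D*r + l = 0*8 - 15 = 0 - 15 = -15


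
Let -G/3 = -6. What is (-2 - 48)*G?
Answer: -900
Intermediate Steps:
G = 18 (G = -3*(-6) = 18)
(-2 - 48)*G = (-2 - 48)*18 = -50*18 = -900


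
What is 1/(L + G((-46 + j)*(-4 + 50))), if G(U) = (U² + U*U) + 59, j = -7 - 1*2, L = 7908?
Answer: 1/12809767 ≈ 7.8065e-8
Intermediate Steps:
j = -9 (j = -7 - 2 = -9)
G(U) = 59 + 2*U² (G(U) = (U² + U²) + 59 = 2*U² + 59 = 59 + 2*U²)
1/(L + G((-46 + j)*(-4 + 50))) = 1/(7908 + (59 + 2*((-46 - 9)*(-4 + 50))²)) = 1/(7908 + (59 + 2*(-55*46)²)) = 1/(7908 + (59 + 2*(-2530)²)) = 1/(7908 + (59 + 2*6400900)) = 1/(7908 + (59 + 12801800)) = 1/(7908 + 12801859) = 1/12809767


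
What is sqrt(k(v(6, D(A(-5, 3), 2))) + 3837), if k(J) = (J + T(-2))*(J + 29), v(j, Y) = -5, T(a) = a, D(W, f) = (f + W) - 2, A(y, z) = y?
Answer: sqrt(3669) ≈ 60.572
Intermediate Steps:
D(W, f) = -2 + W + f (D(W, f) = (W + f) - 2 = -2 + W + f)
k(J) = (-2 + J)*(29 + J) (k(J) = (J - 2)*(J + 29) = (-2 + J)*(29 + J))
sqrt(k(v(6, D(A(-5, 3), 2))) + 3837) = sqrt((-58 + (-5)**2 + 27*(-5)) + 3837) = sqrt((-58 + 25 - 135) + 3837) = sqrt(-168 + 3837) = sqrt(3669)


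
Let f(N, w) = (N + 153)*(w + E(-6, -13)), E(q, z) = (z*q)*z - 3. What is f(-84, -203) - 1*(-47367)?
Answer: -36813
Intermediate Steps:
E(q, z) = -3 + q*z**2 (E(q, z) = (q*z)*z - 3 = q*z**2 - 3 = -3 + q*z**2)
f(N, w) = (-1017 + w)*(153 + N) (f(N, w) = (N + 153)*(w + (-3 - 6*(-13)**2)) = (153 + N)*(w + (-3 - 6*169)) = (153 + N)*(w + (-3 - 1014)) = (153 + N)*(w - 1017) = (153 + N)*(-1017 + w) = (-1017 + w)*(153 + N))
f(-84, -203) - 1*(-47367) = (-155601 - 1017*(-84) + 153*(-203) - 84*(-203)) - 1*(-47367) = (-155601 + 85428 - 31059 + 17052) + 47367 = -84180 + 47367 = -36813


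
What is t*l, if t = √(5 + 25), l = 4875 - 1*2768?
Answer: 2107*√30 ≈ 11541.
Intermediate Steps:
l = 2107 (l = 4875 - 2768 = 2107)
t = √30 ≈ 5.4772
t*l = √30*2107 = 2107*√30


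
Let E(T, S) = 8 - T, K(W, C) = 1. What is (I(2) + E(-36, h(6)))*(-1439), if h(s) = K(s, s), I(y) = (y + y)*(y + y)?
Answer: -86340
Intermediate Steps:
I(y) = 4*y**2 (I(y) = (2*y)*(2*y) = 4*y**2)
h(s) = 1
(I(2) + E(-36, h(6)))*(-1439) = (4*2**2 + (8 - 1*(-36)))*(-1439) = (4*4 + (8 + 36))*(-1439) = (16 + 44)*(-1439) = 60*(-1439) = -86340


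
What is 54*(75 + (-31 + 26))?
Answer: 3780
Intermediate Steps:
54*(75 + (-31 + 26)) = 54*(75 - 5) = 54*70 = 3780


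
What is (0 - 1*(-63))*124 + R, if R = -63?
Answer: 7749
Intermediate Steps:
(0 - 1*(-63))*124 + R = (0 - 1*(-63))*124 - 63 = (0 + 63)*124 - 63 = 63*124 - 63 = 7812 - 63 = 7749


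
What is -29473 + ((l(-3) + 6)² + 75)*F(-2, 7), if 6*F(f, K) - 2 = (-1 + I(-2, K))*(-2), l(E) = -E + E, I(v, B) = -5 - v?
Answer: -29288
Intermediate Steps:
l(E) = 0
F(f, K) = 5/3 (F(f, K) = ⅓ + ((-1 + (-5 - 1*(-2)))*(-2))/6 = ⅓ + ((-1 + (-5 + 2))*(-2))/6 = ⅓ + ((-1 - 3)*(-2))/6 = ⅓ + (-4*(-2))/6 = ⅓ + (⅙)*8 = ⅓ + 4/3 = 5/3)
-29473 + ((l(-3) + 6)² + 75)*F(-2, 7) = -29473 + ((0 + 6)² + 75)*(5/3) = -29473 + (6² + 75)*(5/3) = -29473 + (36 + 75)*(5/3) = -29473 + 111*(5/3) = -29473 + 185 = -29288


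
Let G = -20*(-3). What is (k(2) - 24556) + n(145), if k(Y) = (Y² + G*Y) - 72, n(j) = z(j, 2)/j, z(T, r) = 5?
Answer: -710615/29 ≈ -24504.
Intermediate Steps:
G = 60
n(j) = 5/j
k(Y) = -72 + Y² + 60*Y (k(Y) = (Y² + 60*Y) - 72 = -72 + Y² + 60*Y)
(k(2) - 24556) + n(145) = ((-72 + 2² + 60*2) - 24556) + 5/145 = ((-72 + 4 + 120) - 24556) + 5*(1/145) = (52 - 24556) + 1/29 = -24504 + 1/29 = -710615/29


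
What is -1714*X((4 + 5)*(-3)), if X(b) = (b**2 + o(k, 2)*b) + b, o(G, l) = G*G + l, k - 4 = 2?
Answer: 555336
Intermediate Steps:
k = 6 (k = 4 + 2 = 6)
o(G, l) = l + G**2 (o(G, l) = G**2 + l = l + G**2)
X(b) = b**2 + 39*b (X(b) = (b**2 + (2 + 6**2)*b) + b = (b**2 + (2 + 36)*b) + b = (b**2 + 38*b) + b = b**2 + 39*b)
-1714*X((4 + 5)*(-3)) = -1714*(4 + 5)*(-3)*(39 + (4 + 5)*(-3)) = -1714*9*(-3)*(39 + 9*(-3)) = -(-46278)*(39 - 27) = -(-46278)*12 = -1714*(-324) = 555336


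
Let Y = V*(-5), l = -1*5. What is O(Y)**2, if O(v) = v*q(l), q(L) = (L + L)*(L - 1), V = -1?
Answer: 90000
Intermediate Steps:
l = -5
q(L) = 2*L*(-1 + L) (q(L) = (2*L)*(-1 + L) = 2*L*(-1 + L))
Y = 5 (Y = -1*(-5) = 5)
O(v) = 60*v (O(v) = v*(2*(-5)*(-1 - 5)) = v*(2*(-5)*(-6)) = v*60 = 60*v)
O(Y)**2 = (60*5)**2 = 300**2 = 90000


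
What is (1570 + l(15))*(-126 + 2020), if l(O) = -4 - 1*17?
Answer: 2933806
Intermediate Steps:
l(O) = -21 (l(O) = -4 - 17 = -21)
(1570 + l(15))*(-126 + 2020) = (1570 - 21)*(-126 + 2020) = 1549*1894 = 2933806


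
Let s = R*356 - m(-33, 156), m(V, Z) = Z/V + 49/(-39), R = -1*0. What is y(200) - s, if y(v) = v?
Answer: 83233/429 ≈ 194.02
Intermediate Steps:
R = 0
m(V, Z) = -49/39 + Z/V (m(V, Z) = Z/V + 49*(-1/39) = Z/V - 49/39 = -49/39 + Z/V)
s = 2567/429 (s = 0*356 - (-49/39 + 156/(-33)) = 0 - (-49/39 + 156*(-1/33)) = 0 - (-49/39 - 52/11) = 0 - 1*(-2567/429) = 0 + 2567/429 = 2567/429 ≈ 5.9837)
y(200) - s = 200 - 1*2567/429 = 200 - 2567/429 = 83233/429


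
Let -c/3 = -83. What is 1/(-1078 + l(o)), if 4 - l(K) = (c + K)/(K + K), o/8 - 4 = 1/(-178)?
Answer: -1896/2044639 ≈ -0.00092730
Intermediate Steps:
c = 249 (c = -3*(-83) = 249)
o = 2844/89 (o = 32 + 8/(-178) = 32 + 8*(-1/178) = 32 - 4/89 = 2844/89 ≈ 31.955)
l(K) = 4 - (249 + K)/(2*K) (l(K) = 4 - (249 + K)/(K + K) = 4 - (249 + K)/(2*K))
1/(-1078 + l(o)) = 1/(-1078 + (-249 + 7*(2844/89))/(2*(2844/89))) = 1/(-1078 + (1/2)*(89/2844)*(-249 + 19908/89)) = 1/(-1078 + (1/2)*(89/2844)*(-2253/89)) = 1/(-1078 - 751/1896) = 1/(-2044639/1896) = -1896/2044639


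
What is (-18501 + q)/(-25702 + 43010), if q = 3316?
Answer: -15185/17308 ≈ -0.87734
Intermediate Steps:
(-18501 + q)/(-25702 + 43010) = (-18501 + 3316)/(-25702 + 43010) = -15185/17308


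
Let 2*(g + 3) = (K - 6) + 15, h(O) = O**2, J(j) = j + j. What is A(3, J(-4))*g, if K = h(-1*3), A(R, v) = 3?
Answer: 18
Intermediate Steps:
J(j) = 2*j
K = 9 (K = (-1*3)**2 = (-3)**2 = 9)
g = 6 (g = -3 + ((9 - 6) + 15)/2 = -3 + (3 + 15)/2 = -3 + (1/2)*18 = -3 + 9 = 6)
A(3, J(-4))*g = 3*6 = 18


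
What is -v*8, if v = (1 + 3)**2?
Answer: -128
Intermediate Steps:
v = 16 (v = 4**2 = 16)
-v*8 = -1*16*8 = -16*8 = -128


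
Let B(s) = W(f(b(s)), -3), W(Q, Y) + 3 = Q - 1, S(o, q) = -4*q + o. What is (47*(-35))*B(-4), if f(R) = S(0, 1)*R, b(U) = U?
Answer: -19740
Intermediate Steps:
S(o, q) = o - 4*q
f(R) = -4*R (f(R) = (0 - 4*1)*R = (0 - 4)*R = -4*R)
W(Q, Y) = -4 + Q (W(Q, Y) = -3 + (Q - 1) = -3 + (-1 + Q) = -4 + Q)
B(s) = -4 - 4*s
(47*(-35))*B(-4) = (47*(-35))*(-4 - 4*(-4)) = -1645*(-4 + 16) = -1645*12 = -19740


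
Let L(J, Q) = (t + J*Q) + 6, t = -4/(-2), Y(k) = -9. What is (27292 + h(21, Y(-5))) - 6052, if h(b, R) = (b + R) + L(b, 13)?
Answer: 21533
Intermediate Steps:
t = 2 (t = -4*(-½) = 2)
L(J, Q) = 8 + J*Q (L(J, Q) = (2 + J*Q) + 6 = 8 + J*Q)
h(b, R) = 8 + R + 14*b (h(b, R) = (b + R) + (8 + b*13) = (R + b) + (8 + 13*b) = 8 + R + 14*b)
(27292 + h(21, Y(-5))) - 6052 = (27292 + (8 - 9 + 14*21)) - 6052 = (27292 + (8 - 9 + 294)) - 6052 = (27292 + 293) - 6052 = 27585 - 6052 = 21533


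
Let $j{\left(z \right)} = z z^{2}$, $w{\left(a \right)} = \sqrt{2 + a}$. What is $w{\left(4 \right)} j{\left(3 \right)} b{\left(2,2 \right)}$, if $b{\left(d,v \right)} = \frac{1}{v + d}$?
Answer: $\frac{27 \sqrt{6}}{4} \approx 16.534$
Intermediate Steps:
$b{\left(d,v \right)} = \frac{1}{d + v}$
$j{\left(z \right)} = z^{3}$
$w{\left(4 \right)} j{\left(3 \right)} b{\left(2,2 \right)} = \frac{\sqrt{2 + 4} \cdot 3^{3}}{2 + 2} = \frac{\sqrt{6} \cdot 27}{4} = 27 \sqrt{6} \cdot \frac{1}{4} = \frac{27 \sqrt{6}}{4}$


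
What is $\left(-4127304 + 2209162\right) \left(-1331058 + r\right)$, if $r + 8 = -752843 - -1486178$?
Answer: $1146532935802$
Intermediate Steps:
$r = 733327$ ($r = -8 - -733335 = -8 + \left(-752843 + 1486178\right) = -8 + 733335 = 733327$)
$\left(-4127304 + 2209162\right) \left(-1331058 + r\right) = \left(-4127304 + 2209162\right) \left(-1331058 + 733327\right) = \left(-1918142\right) \left(-597731\right) = 1146532935802$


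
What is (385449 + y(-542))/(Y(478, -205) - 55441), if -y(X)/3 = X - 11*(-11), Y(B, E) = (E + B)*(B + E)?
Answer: 48339/2386 ≈ 20.259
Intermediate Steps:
Y(B, E) = (B + E)² (Y(B, E) = (B + E)*(B + E) = (B + E)²)
y(X) = -363 - 3*X (y(X) = -3*(X - 11*(-11)) = -3*(X + 121) = -3*(121 + X) = -363 - 3*X)
(385449 + y(-542))/(Y(478, -205) - 55441) = (385449 + (-363 - 3*(-542)))/((478 - 205)² - 55441) = (385449 + (-363 + 1626))/(273² - 55441) = (385449 + 1263)/(74529 - 55441) = 386712/19088 = 386712*(1/19088) = 48339/2386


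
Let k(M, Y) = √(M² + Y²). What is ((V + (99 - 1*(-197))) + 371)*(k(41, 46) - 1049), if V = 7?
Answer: -707026 + 674*√3797 ≈ -6.6549e+5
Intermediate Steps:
((V + (99 - 1*(-197))) + 371)*(k(41, 46) - 1049) = ((7 + (99 - 1*(-197))) + 371)*(√(41² + 46²) - 1049) = ((7 + (99 + 197)) + 371)*(√(1681 + 2116) - 1049) = ((7 + 296) + 371)*(√3797 - 1049) = (303 + 371)*(-1049 + √3797) = 674*(-1049 + √3797) = -707026 + 674*√3797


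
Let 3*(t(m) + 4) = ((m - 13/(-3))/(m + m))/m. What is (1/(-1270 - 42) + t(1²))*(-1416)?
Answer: 2167955/492 ≈ 4406.4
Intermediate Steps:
t(m) = -4 + (13/3 + m)/(6*m²) (t(m) = -4 + (((m - 13/(-3))/(m + m))/m)/3 = -4 + (((m - 13*(-⅓))/((2*m)))/m)/3 = -4 + (((m + 13/3)*(1/(2*m)))/m)/3 = -4 + (((13/3 + m)*(1/(2*m)))/m)/3 = -4 + (((13/3 + m)/(2*m))/m)/3 = -4 + ((13/3 + m)/(2*m²))/3 = -4 + (13/3 + m)/(6*m²))
(1/(-1270 - 42) + t(1²))*(-1416) = (1/(-1270 - 42) + (-4 + 1/(6*(1²)) + 13/(18*(1²)²)))*(-1416) = (1/(-1312) + (-4 + (⅙)/1 + (13/18)/1²))*(-1416) = (-1/1312 + (-4 + (⅙)*1 + (13/18)*1))*(-1416) = (-1/1312 + (-4 + ⅙ + 13/18))*(-1416) = (-1/1312 - 28/9)*(-1416) = -36745/11808*(-1416) = 2167955/492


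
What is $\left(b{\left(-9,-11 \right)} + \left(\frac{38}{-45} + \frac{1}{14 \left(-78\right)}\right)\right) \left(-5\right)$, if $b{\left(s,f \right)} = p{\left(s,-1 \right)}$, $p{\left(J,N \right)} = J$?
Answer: $\frac{161267}{3276} \approx 49.227$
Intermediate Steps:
$b{\left(s,f \right)} = s$
$\left(b{\left(-9,-11 \right)} + \left(\frac{38}{-45} + \frac{1}{14 \left(-78\right)}\right)\right) \left(-5\right) = \left(-9 + \left(\frac{38}{-45} + \frac{1}{14 \left(-78\right)}\right)\right) \left(-5\right) = \left(-9 + \left(38 \left(- \frac{1}{45}\right) + \frac{1}{14} \left(- \frac{1}{78}\right)\right)\right) \left(-5\right) = \left(-9 - \frac{13847}{16380}\right) \left(-5\right) = \left(- \frac{161267}{16380}\right) \left(-5\right) = \frac{161267}{3276}$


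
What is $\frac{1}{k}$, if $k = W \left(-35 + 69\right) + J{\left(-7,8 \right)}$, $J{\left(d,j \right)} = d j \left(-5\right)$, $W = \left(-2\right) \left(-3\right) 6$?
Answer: $\frac{1}{1504} \approx 0.00066489$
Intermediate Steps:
$W = 36$ ($W = 6 \cdot 6 = 36$)
$J{\left(d,j \right)} = - 5 d j$
$k = 1504$ ($k = 36 \left(-35 + 69\right) - \left(-35\right) 8 = 36 \cdot 34 + 280 = 1224 + 280 = 1504$)
$\frac{1}{k} = \frac{1}{1504}$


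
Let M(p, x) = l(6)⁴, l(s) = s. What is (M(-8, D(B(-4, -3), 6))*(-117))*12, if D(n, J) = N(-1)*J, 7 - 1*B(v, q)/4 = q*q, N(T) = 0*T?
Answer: -1819584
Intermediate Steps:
N(T) = 0
B(v, q) = 28 - 4*q² (B(v, q) = 28 - 4*q*q = 28 - 4*q²)
D(n, J) = 0 (D(n, J) = 0*J = 0)
M(p, x) = 1296 (M(p, x) = 6⁴ = 1296)
(M(-8, D(B(-4, -3), 6))*(-117))*12 = (1296*(-117))*12 = -151632*12 = -1819584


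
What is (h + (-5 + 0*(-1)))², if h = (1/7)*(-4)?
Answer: 1521/49 ≈ 31.041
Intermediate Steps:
h = -4/7 (h = (1*(⅐))*(-4) = (⅐)*(-4) = -4/7 ≈ -0.57143)
(h + (-5 + 0*(-1)))² = (-4/7 + (-5 + 0*(-1)))² = (-4/7 + (-5 + 0))² = (-4/7 - 5)² = (-39/7)² = 1521/49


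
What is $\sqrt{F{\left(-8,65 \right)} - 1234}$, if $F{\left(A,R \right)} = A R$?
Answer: $i \sqrt{1754} \approx 41.881 i$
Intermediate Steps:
$\sqrt{F{\left(-8,65 \right)} - 1234} = \sqrt{\left(-8\right) 65 - 1234} = \sqrt{-520 - 1234} = \sqrt{-1754} = i \sqrt{1754}$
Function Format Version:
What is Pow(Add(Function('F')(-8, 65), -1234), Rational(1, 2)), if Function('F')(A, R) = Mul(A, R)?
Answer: Mul(I, Pow(1754, Rational(1, 2))) ≈ Mul(41.881, I)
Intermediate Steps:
Pow(Add(Function('F')(-8, 65), -1234), Rational(1, 2)) = Pow(Add(Mul(-8, 65), -1234), Rational(1, 2)) = Pow(Add(-520, -1234), Rational(1, 2)) = Pow(-1754, Rational(1, 2)) = Mul(I, Pow(1754, Rational(1, 2)))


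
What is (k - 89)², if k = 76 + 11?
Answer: 4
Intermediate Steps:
k = 87
(k - 89)² = (87 - 89)² = (-2)² = 4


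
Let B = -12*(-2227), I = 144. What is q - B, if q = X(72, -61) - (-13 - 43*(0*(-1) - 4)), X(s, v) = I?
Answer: -26739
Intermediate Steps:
X(s, v) = 144
q = -15 (q = 144 - (-13 - 43*(0*(-1) - 4)) = 144 - (-13 - 43*(0 - 4)) = 144 - (-13 - 43*(-4)) = 144 - (-13 + 172) = 144 - 1*159 = 144 - 159 = -15)
B = 26724
q - B = -15 - 1*26724 = -15 - 26724 = -26739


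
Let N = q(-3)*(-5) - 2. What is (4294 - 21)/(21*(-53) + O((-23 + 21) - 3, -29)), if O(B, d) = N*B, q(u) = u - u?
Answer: -4273/1103 ≈ -3.8740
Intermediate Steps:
q(u) = 0
N = -2 (N = 0*(-5) - 2 = 0 - 2 = -2)
O(B, d) = -2*B
(4294 - 21)/(21*(-53) + O((-23 + 21) - 3, -29)) = (4294 - 21)/(21*(-53) - 2*((-23 + 21) - 3)) = 4273/(-1113 - 2*(-2 - 3)) = 4273/(-1113 - 2*(-5)) = 4273/(-1113 + 10) = 4273/(-1103) = 4273*(-1/1103) = -4273/1103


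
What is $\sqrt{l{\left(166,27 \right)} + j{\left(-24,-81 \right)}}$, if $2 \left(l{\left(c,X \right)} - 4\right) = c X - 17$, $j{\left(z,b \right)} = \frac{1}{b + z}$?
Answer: $\frac{\sqrt{98629230}}{210} \approx 47.292$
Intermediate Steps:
$l{\left(c,X \right)} = - \frac{9}{2} + \frac{X c}{2}$ ($l{\left(c,X \right)} = 4 + \frac{c X - 17}{2} = 4 + \frac{X c - 17}{2} = 4 + \frac{-17 + X c}{2} = 4 + \left(- \frac{17}{2} + \frac{X c}{2}\right) = - \frac{9}{2} + \frac{X c}{2}$)
$\sqrt{l{\left(166,27 \right)} + j{\left(-24,-81 \right)}} = \sqrt{\left(- \frac{9}{2} + \frac{1}{2} \cdot 27 \cdot 166\right) + \frac{1}{-81 - 24}} = \sqrt{\left(- \frac{9}{2} + 2241\right) + \frac{1}{-105}} = \sqrt{\frac{4473}{2} - \frac{1}{105}} = \sqrt{\frac{469663}{210}} = \frac{\sqrt{98629230}}{210}$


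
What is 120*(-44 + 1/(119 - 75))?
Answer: -58050/11 ≈ -5277.3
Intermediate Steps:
120*(-44 + 1/(119 - 75)) = 120*(-44 + 1/44) = 120*(-1935/44) = -58050/11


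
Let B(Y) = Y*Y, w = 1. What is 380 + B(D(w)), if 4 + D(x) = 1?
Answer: 389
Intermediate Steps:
D(x) = -3 (D(x) = -4 + 1 = -3)
B(Y) = Y²
380 + B(D(w)) = 380 + (-3)² = 380 + 9 = 389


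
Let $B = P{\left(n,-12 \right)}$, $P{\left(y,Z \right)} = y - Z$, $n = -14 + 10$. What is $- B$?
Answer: $-8$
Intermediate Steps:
$n = -4$
$B = 8$ ($B = -4 - -12 = -4 + 12 = 8$)
$- B = \left(-1\right) 8 = -8$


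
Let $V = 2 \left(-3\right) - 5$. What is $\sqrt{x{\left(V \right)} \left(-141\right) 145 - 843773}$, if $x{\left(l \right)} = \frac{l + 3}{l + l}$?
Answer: $\frac{i \sqrt{102996113}}{11} \approx 922.61 i$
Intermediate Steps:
$V = -11$ ($V = -6 - 5 = -11$)
$x{\left(l \right)} = \frac{3 + l}{2 l}$
$\sqrt{x{\left(V \right)} \left(-141\right) 145 - 843773} = \sqrt{\frac{3 - 11}{2 \left(-11\right)} \left(-141\right) 145 - 843773} = \sqrt{\frac{1}{2} \left(- \frac{1}{11}\right) \left(-8\right) \left(-141\right) 145 - 843773} = \sqrt{\frac{4}{11} \left(-141\right) 145 - 843773} = \sqrt{\left(- \frac{564}{11}\right) 145 - 843773} = \sqrt{- \frac{81780}{11} - 843773} = \sqrt{- \frac{9363283}{11}} = \frac{i \sqrt{102996113}}{11}$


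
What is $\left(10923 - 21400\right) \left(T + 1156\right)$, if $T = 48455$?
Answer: $-519774447$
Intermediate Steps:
$\left(10923 - 21400\right) \left(T + 1156\right) = \left(10923 - 21400\right) \left(48455 + 1156\right) = \left(-10477\right) 49611 = -519774447$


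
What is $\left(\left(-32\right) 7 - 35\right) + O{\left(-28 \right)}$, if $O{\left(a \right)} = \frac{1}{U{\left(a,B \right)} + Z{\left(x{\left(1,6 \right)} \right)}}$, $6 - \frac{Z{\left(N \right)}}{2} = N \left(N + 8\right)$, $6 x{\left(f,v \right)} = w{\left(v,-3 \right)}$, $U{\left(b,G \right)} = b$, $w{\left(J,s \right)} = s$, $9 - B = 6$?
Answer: $- \frac{4405}{17} \approx -259.12$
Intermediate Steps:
$B = 3$ ($B = 9 - 6 = 3$)
$x{\left(f,v \right)} = - \frac{1}{2}$ ($x{\left(f,v \right)} = \frac{1}{6} \left(-3\right) = - \frac{1}{2}$)
$Z{\left(N \right)} = 12 - 2 N \left(8 + N\right)$ ($Z{\left(N \right)} = 12 - 2 N \left(N + 8\right) = 12 - 2 N \left(8 + N\right)$)
$O{\left(a \right)} = \frac{1}{\frac{39}{2} + a}$ ($O{\left(a \right)} = \frac{1}{a - \left(-20 + \frac{1}{2}\right)} = \frac{1}{a + \left(12 + 8 - \frac{1}{2}\right)} = \frac{1}{a + \frac{39}{2}} = \frac{1}{\frac{39}{2} + a}$)
$\left(\left(-32\right) 7 - 35\right) + O{\left(-28 \right)} = \left(\left(-32\right) 7 - 35\right) + \frac{2}{39 + 2 \left(-28\right)} = \left(-224 - 35\right) + \frac{2}{39 - 56} = -259 + \frac{2}{-17} = -259 + 2 \left(- \frac{1}{17}\right) = -259 - \frac{2}{17} = - \frac{4405}{17}$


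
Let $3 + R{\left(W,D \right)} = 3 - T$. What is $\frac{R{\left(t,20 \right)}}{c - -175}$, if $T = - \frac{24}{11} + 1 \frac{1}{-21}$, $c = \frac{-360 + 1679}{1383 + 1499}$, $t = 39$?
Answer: $\frac{134930}{10619049} \approx 0.012706$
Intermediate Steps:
$c = \frac{1319}{2882} \approx 0.45767$
$T = - \frac{515}{231}$ ($T = \left(-24\right) \frac{1}{11} + 1 \left(- \frac{1}{21}\right) = - \frac{24}{11} - \frac{1}{21} = - \frac{515}{231} \approx -2.2294$)
$R{\left(W,D \right)} = \frac{515}{231}$ ($R{\left(W,D \right)} = -3 + \left(3 - - \frac{515}{231}\right) = -3 + \left(3 + \frac{515}{231}\right) = -3 + \frac{1208}{231} = \frac{515}{231}$)
$\frac{R{\left(t,20 \right)}}{c - -175} = \frac{515}{231 \left(\frac{1319}{2882} - -175\right)} = \frac{515}{231 \left(\frac{1319}{2882} + 175\right)} = \frac{515}{231 \cdot \frac{505669}{2882}} = \frac{515}{231} \cdot \frac{2882}{505669} = \frac{134930}{10619049}$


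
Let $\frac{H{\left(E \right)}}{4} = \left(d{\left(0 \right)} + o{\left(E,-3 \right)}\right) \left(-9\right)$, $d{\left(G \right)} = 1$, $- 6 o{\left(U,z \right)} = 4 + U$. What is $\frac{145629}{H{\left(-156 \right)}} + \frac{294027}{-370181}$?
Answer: $- \frac{18062608815}{116977196} \approx -154.41$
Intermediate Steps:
$o{\left(U,z \right)} = - \frac{2}{3} - \frac{U}{6}$ ($o{\left(U,z \right)} = - \frac{4 + U}{6} = - \frac{2}{3} - \frac{U}{6}$)
$H{\left(E \right)} = -12 + 6 E$ ($H{\left(E \right)} = 4 \left(1 - \left(\frac{2}{3} + \frac{E}{6}\right)\right) \left(-9\right) = 4 \left(\frac{1}{3} - \frac{E}{6}\right) \left(-9\right) = 4 \left(-3 + \frac{3 E}{2}\right) = -12 + 6 E$)
$\frac{145629}{H{\left(-156 \right)}} + \frac{294027}{-370181} = \frac{145629}{-12 + 6 \left(-156\right)} + \frac{294027}{-370181} = \frac{145629}{-12 - 936} + 294027 \left(- \frac{1}{370181}\right) = \frac{145629}{-948} - \frac{294027}{370181} = 145629 \left(- \frac{1}{948}\right) - \frac{294027}{370181} = - \frac{48543}{316} - \frac{294027}{370181} = - \frac{18062608815}{116977196}$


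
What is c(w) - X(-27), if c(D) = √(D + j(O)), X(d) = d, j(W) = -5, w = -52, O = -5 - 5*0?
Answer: 27 + I*√57 ≈ 27.0 + 7.5498*I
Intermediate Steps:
O = -5 (O = -5 + 0 = -5)
c(D) = √(-5 + D) (c(D) = √(D - 5) = √(-5 + D))
c(w) - X(-27) = √(-5 - 52) - 1*(-27) = √(-57) + 27 = I*√57 + 27 = 27 + I*√57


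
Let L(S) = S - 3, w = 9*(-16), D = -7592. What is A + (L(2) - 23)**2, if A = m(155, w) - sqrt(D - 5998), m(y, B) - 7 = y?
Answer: 738 - 3*I*sqrt(1510) ≈ 738.0 - 116.58*I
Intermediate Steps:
w = -144
m(y, B) = 7 + y
L(S) = -3 + S
A = 162 - 3*I*sqrt(1510) (A = (7 + 155) - sqrt(-7592 - 5998) = 162 - sqrt(-13590) = 162 - 3*I*sqrt(1510) ≈ 162.0 - 116.58*I)
A + (L(2) - 23)**2 = (162 - 3*I*sqrt(1510)) + ((-3 + 2) - 23)**2 = (162 - 3*I*sqrt(1510)) + (-1 - 23)**2 = (162 - 3*I*sqrt(1510)) + (-24)**2 = (162 - 3*I*sqrt(1510)) + 576 = 738 - 3*I*sqrt(1510)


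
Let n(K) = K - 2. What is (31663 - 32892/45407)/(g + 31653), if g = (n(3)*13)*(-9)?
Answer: 1437688949/1431955152 ≈ 1.0040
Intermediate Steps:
n(K) = -2 + K
g = -117 (g = ((-2 + 3)*13)*(-9) = (1*13)*(-9) = 13*(-9) = -117)
(31663 - 32892/45407)/(g + 31653) = (31663 - 32892/45407)/(-117 + 31653) = (31663 - 32892*1/45407)/31536 = (31663 - 32892/45407)*(1/31536) = (1437688949/45407)*(1/31536) = 1437688949/1431955152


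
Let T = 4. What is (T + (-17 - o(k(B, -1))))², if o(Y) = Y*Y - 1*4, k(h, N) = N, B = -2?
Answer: 100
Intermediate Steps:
o(Y) = -4 + Y² (o(Y) = Y² - 4 = -4 + Y²)
(T + (-17 - o(k(B, -1))))² = (4 + (-17 - (-4 + (-1)²)))² = (4 + (-17 - (-4 + 1)))² = (4 + (-17 - 1*(-3)))² = (4 + (-17 + 3))² = (4 - 14)² = (-10)² = 100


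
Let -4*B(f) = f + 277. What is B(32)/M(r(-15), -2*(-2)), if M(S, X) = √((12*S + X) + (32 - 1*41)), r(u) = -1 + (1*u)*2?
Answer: 309*I*√377/1508 ≈ 3.9786*I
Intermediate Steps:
B(f) = -277/4 - f/4 (B(f) = -(f + 277)/4 = -(277 + f)/4 = -277/4 - f/4)
r(u) = -1 + 2*u (r(u) = -1 + u*2 = -1 + 2*u)
M(S, X) = √(-9 + X + 12*S) (M(S, X) = √((X + 12*S) + (32 - 41)) = √((X + 12*S) - 9) = √(-9 + X + 12*S))
B(32)/M(r(-15), -2*(-2)) = (-277/4 - ¼*32)/(√(-9 - 2*(-2) + 12*(-1 + 2*(-15)))) = (-277/4 - 8)/(√(-9 + 4 + 12*(-1 - 30))) = -309/(4*√(-9 + 4 + 12*(-31))) = -309/(4*√(-9 + 4 - 372)) = -309*(-I*√377/377)/4 = -(-309)*I*√377/1508 = 309*I*√377/1508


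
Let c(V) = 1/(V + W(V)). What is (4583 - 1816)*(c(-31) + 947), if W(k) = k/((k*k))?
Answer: 2520689961/962 ≈ 2.6203e+6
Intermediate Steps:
W(k) = 1/k (W(k) = k/(k²) = k/k² = 1/k)
c(V) = 1/(V + 1/V)
(4583 - 1816)*(c(-31) + 947) = (4583 - 1816)*(-31/(1 + (-31)²) + 947) = 2767*(-31/(1 + 961) + 947) = 2767*(-31/962 + 947) = 2767*(910983/962) = 2520689961/962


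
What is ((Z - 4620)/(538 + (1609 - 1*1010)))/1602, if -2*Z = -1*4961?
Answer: -4279/3642948 ≈ -0.0011746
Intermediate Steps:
Z = 4961/2 (Z = -(-1)*4961/2 = -1/2*(-4961) = 4961/2 ≈ 2480.5)
((Z - 4620)/(538 + (1609 - 1*1010)))/1602 = ((4961/2 - 4620)/(538 + (1609 - 1*1010)))/1602 = -4279/(2*(538 + (1609 - 1010)))*(1/1602) = -4279/(2*(538 + 599))*(1/1602) = -4279/2/1137*(1/1602) = -4279/2*1/1137*(1/1602) = -4279/2274*1/1602 = -4279/3642948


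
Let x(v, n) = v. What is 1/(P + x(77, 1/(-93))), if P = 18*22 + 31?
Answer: 1/504 ≈ 0.0019841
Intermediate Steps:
P = 427 (P = 396 + 31 = 427)
1/(P + x(77, 1/(-93))) = 1/(427 + 77) = 1/504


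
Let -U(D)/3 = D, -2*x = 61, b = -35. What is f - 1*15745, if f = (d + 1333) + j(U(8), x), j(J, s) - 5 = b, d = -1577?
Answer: -16019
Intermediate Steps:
x = -61/2 (x = -½*61 = -61/2 ≈ -30.500)
U(D) = -3*D
j(J, s) = -30 (j(J, s) = 5 - 35 = -30)
f = -274 (f = (-1577 + 1333) - 30 = -244 - 30 = -274)
f - 1*15745 = -274 - 1*15745 = -274 - 15745 = -16019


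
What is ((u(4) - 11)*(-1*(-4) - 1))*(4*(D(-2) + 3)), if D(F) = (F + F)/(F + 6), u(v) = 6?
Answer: -120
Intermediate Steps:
D(F) = 2*F/(6 + F) (D(F) = (2*F)/(6 + F) = 2*F/(6 + F))
((u(4) - 11)*(-1*(-4) - 1))*(4*(D(-2) + 3)) = ((6 - 11)*(-1*(-4) - 1))*(4*(2*(-2)/(6 - 2) + 3)) = (-5*(4 - 1))*(4*(2*(-2)/4 + 3)) = (-5*3)*(4*(2*(-2)*(¼) + 3)) = -60*(-1 + 3) = -60*2 = -15*8 = -120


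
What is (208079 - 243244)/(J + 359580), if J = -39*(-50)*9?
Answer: -541/5802 ≈ -0.093244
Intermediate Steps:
J = 17550 (J = 1950*9 = 17550)
(208079 - 243244)/(J + 359580) = (208079 - 243244)/(17550 + 359580) = -35165/377130 = -35165*1/377130 = -541/5802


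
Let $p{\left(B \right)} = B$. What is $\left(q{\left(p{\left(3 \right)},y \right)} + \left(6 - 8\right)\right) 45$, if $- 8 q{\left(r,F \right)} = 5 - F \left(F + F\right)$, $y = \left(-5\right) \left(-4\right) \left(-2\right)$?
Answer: $\frac{143055}{8} \approx 17882.0$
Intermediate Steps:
$y = -40$ ($y = 20 \left(-2\right) = -40$)
$q{\left(r,F \right)} = - \frac{5}{8} + \frac{F^{2}}{4}$ ($q{\left(r,F \right)} = - \frac{5 - F \left(F + F\right)}{8} = - \frac{5 - F 2 F}{8} = - \frac{5 - 2 F^{2}}{8} = - \frac{5}{8} + \frac{F^{2}}{4}$)
$\left(q{\left(p{\left(3 \right)},y \right)} + \left(6 - 8\right)\right) 45 = \left(\left(- \frac{5}{8} + \frac{\left(-40\right)^{2}}{4}\right) + \left(6 - 8\right)\right) 45 = \left(\left(- \frac{5}{8} + \frac{1}{4} \cdot 1600\right) + \left(6 - 8\right)\right) 45 = \left(\left(- \frac{5}{8} + 400\right) - 2\right) 45 = \left(\frac{3195}{8} - 2\right) 45 = \frac{3179}{8} \cdot 45 = \frac{143055}{8}$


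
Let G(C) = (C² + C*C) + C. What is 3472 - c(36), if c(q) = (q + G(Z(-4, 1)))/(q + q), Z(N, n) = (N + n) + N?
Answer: 249857/72 ≈ 3470.2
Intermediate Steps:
Z(N, n) = n + 2*N
G(C) = C + 2*C² (G(C) = (C² + C²) + C = 2*C² + C = C + 2*C²)
c(q) = (91 + q)/(2*q) (c(q) = (q + (1 + 2*(-4))*(1 + 2*(1 + 2*(-4))))/(q + q) = (q + (1 - 8)*(1 + 2*(1 - 8)))/((2*q)) = (q - 7*(1 + 2*(-7)))*(1/(2*q)) = (q - 7*(1 - 14))*(1/(2*q)) = (q - 7*(-13))*(1/(2*q)) = (q + 91)*(1/(2*q)) = (91 + q)*(1/(2*q)) = (91 + q)/(2*q))
3472 - c(36) = 3472 - (91 + 36)/(2*36) = 3472 - 127/(2*36) = 3472 - 1*127/72 = 3472 - 127/72 = 249857/72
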